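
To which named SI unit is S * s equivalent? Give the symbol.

S = kg⁻¹·m⁻²·s³·A².
Combining: S·s = (kg⁻¹·m⁻²·s³·A²) · s = kg⁻¹·m⁻²·s⁴·A².
kg⁻¹·m⁻²·s⁴·A² is the base-SI form of the farad.

F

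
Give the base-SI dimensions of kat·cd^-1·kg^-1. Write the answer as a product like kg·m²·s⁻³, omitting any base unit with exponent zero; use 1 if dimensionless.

kg⁻¹·s⁻¹·mol·cd⁻¹

kat = mol/s = s⁻¹·mol (catalytic activity).
Combining: kat·cd⁻¹·kg⁻¹ = (s⁻¹·mol) · cd⁻¹ · kg⁻¹ = kg⁻¹·s⁻¹·mol·cd⁻¹.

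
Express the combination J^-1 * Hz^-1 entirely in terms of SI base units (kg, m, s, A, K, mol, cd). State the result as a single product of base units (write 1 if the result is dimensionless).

kg⁻¹·m⁻²·s³

J = kg·m²·s⁻².
So J⁻¹ = kg⁻¹·m⁻²·s².
Hz = s⁻¹.
So Hz⁻¹ = s.
Combining: J⁻¹·Hz⁻¹ = (kg⁻¹·m⁻²·s²) · s = kg⁻¹·m⁻²·s³.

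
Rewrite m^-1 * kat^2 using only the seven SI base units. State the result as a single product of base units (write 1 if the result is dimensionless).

m⁻¹·s⁻²·mol²

kat = s⁻¹·mol.
So kat² = s⁻²·mol².
Combining: m⁻¹·kat² = m⁻¹ · (s⁻²·mol²) = m⁻¹·s⁻²·mol².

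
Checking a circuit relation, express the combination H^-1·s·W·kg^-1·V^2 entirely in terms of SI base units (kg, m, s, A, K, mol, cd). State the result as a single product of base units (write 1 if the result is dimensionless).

H = kg·m²·s⁻²·A⁻².
So H⁻¹ = kg⁻¹·m⁻²·s²·A².
W = kg·m²·s⁻³.
V = kg·m²·s⁻³·A⁻¹.
So V² = kg²·m⁴·s⁻⁶·A⁻².
Combining: H⁻¹·s·W·kg⁻¹·V² = (kg⁻¹·m⁻²·s²·A²) · s · (kg·m²·s⁻³) · kg⁻¹ · (kg²·m⁴·s⁻⁶·A⁻²) = kg·m⁴·s⁻⁶.

kg·m⁴·s⁻⁶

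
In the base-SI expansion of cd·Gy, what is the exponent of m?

2

Gy = J/kg (absorbed dose = energy per mass),
    = m²·s⁻².
Combining: cd·Gy = cd · (m²·s⁻²) = m²·s⁻²·cd.
The exponent of m is 2.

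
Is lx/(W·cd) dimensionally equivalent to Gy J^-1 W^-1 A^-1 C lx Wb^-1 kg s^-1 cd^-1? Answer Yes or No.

No

Left side:
  W = J/s (power = energy per time),
      = kg·m²·s⁻³.
  So W⁻¹ = kg⁻¹·m⁻²·s³.
  lx = lm/m² (illuminance = luminous flux per area),
      = m⁻²·cd.
  Combining: W⁻¹·cd⁻¹·lx = (kg⁻¹·m⁻²·s³) · cd⁻¹ · (m⁻²·cd) = kg⁻¹·m⁻⁴·s³.
Right side:
  Gy = m²·s⁻².
  J = kg·m²·s⁻².
  So J⁻¹ = kg⁻¹·m⁻²·s².
  W = kg·m²·s⁻³.
  So W⁻¹ = kg⁻¹·m⁻²·s³.
  C = s·A.
  lx = m⁻²·cd.
  Wb = kg·m²·s⁻²·A⁻¹.
  So Wb⁻¹ = kg⁻¹·m⁻²·s²·A.
  Combining: Gy·J⁻¹·W⁻¹·A⁻¹·C·lx·Wb⁻¹·kg·s⁻¹·cd⁻¹ = (m²·s⁻²) · (kg⁻¹·m⁻²·s²) · (kg⁻¹·m⁻²·s³) · A⁻¹ · (s·A) · (m⁻²·cd) · (kg⁻¹·m⁻²·s²·A) · kg · s⁻¹ · cd⁻¹ = kg⁻²·m⁻⁶·s⁵·A.
Left is kg⁻¹·m⁻⁴·s³; right is kg⁻²·m⁻⁶·s⁵·A — different.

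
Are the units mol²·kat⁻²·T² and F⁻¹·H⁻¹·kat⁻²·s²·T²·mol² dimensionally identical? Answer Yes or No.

Left side:
  kat = mol/s = s⁻¹·mol (catalytic activity).
  So kat⁻² = s²·mol⁻².
  T = Wb/m² (flux density = flux per area),
      = kg·s⁻²·A⁻¹.
  So T² = kg²·s⁻⁴·A⁻².
  Combining: mol²·kat⁻²·T² = mol² · (s²·mol⁻²) · (kg²·s⁻⁴·A⁻²) = kg²·s⁻²·A⁻².
Right side:
  F = kg⁻¹·m⁻²·s⁴·A².
  So F⁻¹ = kg·m²·s⁻⁴·A⁻².
  H = kg·m²·s⁻²·A⁻².
  So H⁻¹ = kg⁻¹·m⁻²·s²·A².
  kat = s⁻¹·mol.
  So kat⁻² = s²·mol⁻².
  T = kg·s⁻²·A⁻¹.
  So T² = kg²·s⁻⁴·A⁻².
  Combining: F⁻¹·H⁻¹·kat⁻²·s²·T²·mol² = (kg·m²·s⁻⁴·A⁻²) · (kg⁻¹·m⁻²·s²·A²) · (s²·mol⁻²) · s² · (kg²·s⁻⁴·A⁻²) · mol² = kg²·s⁻²·A⁻².
Both reduce to kg²·s⁻²·A⁻².

Yes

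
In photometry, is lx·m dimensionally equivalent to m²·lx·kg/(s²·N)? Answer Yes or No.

Yes

Left side:
  lx = m⁻²·cd.
  Combining: lx·m = (m⁻²·cd) · m = m⁻¹·cd.
Right side:
  lx = lm/m² (illuminance = luminous flux per area),
      = m⁻²·cd.
  N = kg·m/s² = kg·m·s⁻² (force = mass × acceleration).
  So N⁻¹ = kg⁻¹·m⁻¹·s².
  Combining: m²·lx·kg·s⁻²·N⁻¹ = m² · (m⁻²·cd) · kg · s⁻² · (kg⁻¹·m⁻¹·s²) = m⁻¹·cd.
Both reduce to m⁻¹·cd.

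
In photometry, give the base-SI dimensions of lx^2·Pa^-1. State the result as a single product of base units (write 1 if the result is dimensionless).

lx = lm/m² (illuminance = luminous flux per area),
    = m⁻²·cd.
So lx² = m⁻⁴·cd².
Pa = N/m² (pressure = force per area),
    = kg·m⁻¹·s⁻².
So Pa⁻¹ = kg⁻¹·m·s².
Combining: lx²·Pa⁻¹ = (m⁻⁴·cd²) · (kg⁻¹·m·s²) = kg⁻¹·m⁻³·s²·cd².

kg⁻¹·m⁻³·s²·cd²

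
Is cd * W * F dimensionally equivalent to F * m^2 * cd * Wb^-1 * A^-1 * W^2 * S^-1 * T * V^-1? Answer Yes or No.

Left side:
  W = kg·m²·s⁻³.
  F = kg⁻¹·m⁻²·s⁴·A².
  Combining: cd·W·F = cd · (kg·m²·s⁻³) · (kg⁻¹·m⁻²·s⁴·A²) = s·A²·cd.
Right side:
  F = C/V (capacitance = charge per voltage),
      = A·s/(kg·m²·s⁻³·A⁻¹) (substituting C and V),
      = kg⁻¹·m⁻²·s⁴·A².
  Wb = V·s (flux: a volt is a weber per second),
      = kg·m²·s⁻²·A⁻¹.
  So Wb⁻¹ = kg⁻¹·m⁻²·s²·A.
  W = J/s (power = energy per time),
      = kg·m²·s⁻³.
  So W² = kg²·m⁴·s⁻⁶.
  S = 1/Ω (conductance is reciprocal resistance),
      = kg⁻¹·m⁻²·s³·A².
  So S⁻¹ = kg·m²·s⁻³·A⁻².
  T = Wb/m² (flux density = flux per area),
      = kg·s⁻²·A⁻¹.
  V = W/A (potential = power per current),
      = kg·m²·s⁻³·A⁻¹.
  So V⁻¹ = kg⁻¹·m⁻²·s³·A.
  Combining: F·m²·cd·Wb⁻¹·A⁻¹·W²·S⁻¹·T·V⁻¹ = (kg⁻¹·m⁻²·s⁴·A²) · m² · cd · (kg⁻¹·m⁻²·s²·A) · A⁻¹ · (kg²·m⁴·s⁻⁶) · (kg·m²·s⁻³·A⁻²) · (kg·s⁻²·A⁻¹) · (kg⁻¹·m⁻²·s³·A) = kg·m²·s⁻²·cd.
Left is s·A²·cd; right is kg·m²·s⁻²·cd — different.

No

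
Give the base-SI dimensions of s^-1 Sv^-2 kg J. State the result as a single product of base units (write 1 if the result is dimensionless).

kg²·m⁻²·s

Sv = m²·s⁻².
So Sv⁻² = m⁻⁴·s⁴.
J = kg·m²·s⁻².
Combining: s⁻¹·Sv⁻²·kg·J = s⁻¹ · (m⁻⁴·s⁴) · kg · (kg·m²·s⁻²) = kg²·m⁻²·s.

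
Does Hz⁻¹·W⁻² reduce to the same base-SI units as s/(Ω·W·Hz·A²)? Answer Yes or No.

No

Left side:
  Hz = 1/s = s⁻¹ (frequency is cycles per second).
  So Hz⁻¹ = s.
  W = J/s (power = energy per time),
      = kg·m²·s⁻³.
  So W⁻² = kg⁻²·m⁻⁴·s⁶.
  Combining: Hz⁻¹·W⁻² = s · (kg⁻²·m⁻⁴·s⁶) = kg⁻²·m⁻⁴·s⁷.
Right side:
  Ω = kg·m²·s⁻³·A⁻².
  So Ω⁻¹ = kg⁻¹·m⁻²·s³·A².
  W = kg·m²·s⁻³.
  So W⁻¹ = kg⁻¹·m⁻²·s³.
  Hz = s⁻¹.
  So Hz⁻¹ = s.
  Combining: Ω⁻¹·W⁻¹·s·Hz⁻¹·A⁻² = (kg⁻¹·m⁻²·s³·A²) · (kg⁻¹·m⁻²·s³) · s · s · A⁻² = kg⁻²·m⁻⁴·s⁸.
Left is kg⁻²·m⁻⁴·s⁷; right is kg⁻²·m⁻⁴·s⁸ — different.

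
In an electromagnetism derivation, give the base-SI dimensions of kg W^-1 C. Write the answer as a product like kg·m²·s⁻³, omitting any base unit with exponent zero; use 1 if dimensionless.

W = kg·m²·s⁻³.
So W⁻¹ = kg⁻¹·m⁻²·s³.
C = s·A.
Combining: kg·W⁻¹·C = kg · (kg⁻¹·m⁻²·s³) · (s·A) = m⁻²·s⁴·A.

m⁻²·s⁴·A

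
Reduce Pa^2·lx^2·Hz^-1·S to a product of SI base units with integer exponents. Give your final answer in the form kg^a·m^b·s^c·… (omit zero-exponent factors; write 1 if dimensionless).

kg·m⁻⁸·A²·cd²

Pa = N/m² (pressure = force per area),
    = kg·m⁻¹·s⁻².
So Pa² = kg²·m⁻²·s⁻⁴.
lx = lm/m² (illuminance = luminous flux per area),
    = m⁻²·cd.
So lx² = m⁻⁴·cd².
Hz = 1/s = s⁻¹ (frequency is cycles per second).
So Hz⁻¹ = s.
S = 1/Ω (conductance is reciprocal resistance),
    = kg⁻¹·m⁻²·s³·A².
Combining: Pa²·lx²·Hz⁻¹·S = (kg²·m⁻²·s⁻⁴) · (m⁻⁴·cd²) · s · (kg⁻¹·m⁻²·s³·A²) = kg·m⁻⁸·A²·cd².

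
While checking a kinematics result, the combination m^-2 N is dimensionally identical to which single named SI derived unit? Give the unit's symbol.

N = kg·m·s⁻².
Combining: m⁻²·N = m⁻² · (kg·m·s⁻²) = kg·m⁻¹·s⁻².
kg·m⁻¹·s⁻² is the base-SI form of the pascal.

Pa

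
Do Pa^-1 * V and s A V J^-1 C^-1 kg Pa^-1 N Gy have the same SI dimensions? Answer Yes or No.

Left side:
  Pa = N/m² (pressure = force per area),
      = kg·m⁻¹·s⁻².
  So Pa⁻¹ = kg⁻¹·m·s².
  V = W/A (potential = power per current),
      = kg·m²·s⁻³·A⁻¹.
  Combining: Pa⁻¹·V = (kg⁻¹·m·s²) · (kg·m²·s⁻³·A⁻¹) = m³·s⁻¹·A⁻¹.
Right side:
  V = W/A (potential = power per current),
      = kg·m²·s⁻³·A⁻¹.
  J = N·m (work = force × distance),
      = kg·m²·s⁻².
  So J⁻¹ = kg⁻¹·m⁻²·s².
  C = A·s = s·A (charge = current × time).
  So C⁻¹ = s⁻¹·A⁻¹.
  Pa = N/m² (pressure = force per area),
      = kg·m⁻¹·s⁻².
  So Pa⁻¹ = kg⁻¹·m·s².
  N = kg·m/s² = kg·m·s⁻² (force = mass × acceleration).
  Gy = J/kg (absorbed dose = energy per mass),
      = m²·s⁻².
  Combining: s·A·V·J⁻¹·C⁻¹·kg·Pa⁻¹·N·Gy = s · A · (kg·m²·s⁻³·A⁻¹) · (kg⁻¹·m⁻²·s²) · (s⁻¹·A⁻¹) · kg · (kg⁻¹·m·s²) · (kg·m·s⁻²) · (m²·s⁻²) = kg·m⁴·s⁻³·A⁻¹.
Left is m³·s⁻¹·A⁻¹; right is kg·m⁴·s⁻³·A⁻¹ — different.

No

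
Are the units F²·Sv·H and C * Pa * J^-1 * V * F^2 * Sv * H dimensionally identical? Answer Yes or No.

No

Left side:
  F = kg⁻¹·m⁻²·s⁴·A².
  So F² = kg⁻²·m⁻⁴·s⁸·A⁴.
  Sv = m²·s⁻².
  H = kg·m²·s⁻²·A⁻².
  Combining: F²·Sv·H = (kg⁻²·m⁻⁴·s⁸·A⁴) · (m²·s⁻²) · (kg·m²·s⁻²·A⁻²) = kg⁻¹·s⁴·A².
Right side:
  C = A·s = s·A (charge = current × time).
  Pa = N/m² (pressure = force per area),
      = kg·m⁻¹·s⁻².
  J = N·m (work = force × distance),
      = kg·m²·s⁻².
  So J⁻¹ = kg⁻¹·m⁻²·s².
  V = W/A (potential = power per current),
      = kg·m²·s⁻³·A⁻¹.
  F = C/V (capacitance = charge per voltage),
      = A·s/(kg·m²·s⁻³·A⁻¹) (substituting C and V),
      = kg⁻¹·m⁻²·s⁴·A².
  So F² = kg⁻²·m⁻⁴·s⁸·A⁴.
  Sv = J/kg (equivalent dose = energy per mass),
      = m²·s⁻².
  H = Wb/A (inductance = flux per current),
      = kg·m²·s⁻²·A⁻².
  Combining: C·Pa·J⁻¹·V·F²·Sv·H = (s·A) · (kg·m⁻¹·s⁻²) · (kg⁻¹·m⁻²·s²) · (kg·m²·s⁻³·A⁻¹) · (kg⁻²·m⁻⁴·s⁸·A⁴) · (m²·s⁻²) · (kg·m²·s⁻²·A⁻²) = m⁻¹·s²·A².
Left is kg⁻¹·s⁴·A²; right is m⁻¹·s²·A² — different.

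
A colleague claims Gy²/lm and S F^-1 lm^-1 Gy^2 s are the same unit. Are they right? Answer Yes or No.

Yes

Left side:
  Gy = J/kg (absorbed dose = energy per mass),
      = m²·s⁻².
  So Gy² = m⁴·s⁻⁴.
  lm = cd·sr = cd (luminous flux; sr is dimensionless).
  So lm⁻¹ = cd⁻¹.
  Combining: Gy²·lm⁻¹ = (m⁴·s⁻⁴) · cd⁻¹ = m⁴·s⁻⁴·cd⁻¹.
Right side:
  S = 1/Ω (conductance is reciprocal resistance),
      = kg⁻¹·m⁻²·s³·A².
  F = C/V (capacitance = charge per voltage),
      = A·s/(kg·m²·s⁻³·A⁻¹) (substituting C and V),
      = kg⁻¹·m⁻²·s⁴·A².
  So F⁻¹ = kg·m²·s⁻⁴·A⁻².
  lm = cd·sr = cd (luminous flux; sr is dimensionless).
  So lm⁻¹ = cd⁻¹.
  Gy = J/kg (absorbed dose = energy per mass),
      = m²·s⁻².
  So Gy² = m⁴·s⁻⁴.
  Combining: S·F⁻¹·lm⁻¹·Gy²·s = (kg⁻¹·m⁻²·s³·A²) · (kg·m²·s⁻⁴·A⁻²) · cd⁻¹ · (m⁴·s⁻⁴) · s = m⁴·s⁻⁴·cd⁻¹.
Both reduce to m⁴·s⁻⁴·cd⁻¹.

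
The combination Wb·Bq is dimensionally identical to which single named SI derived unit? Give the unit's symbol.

Wb = V·s (flux: a volt is a weber per second),
    = kg·m²·s⁻²·A⁻¹.
Bq = 1/s = s⁻¹ (activity is decays per second).
Combining: Wb·Bq = (kg·m²·s⁻²·A⁻¹) · s⁻¹ = kg·m²·s⁻³·A⁻¹.
kg·m²·s⁻³·A⁻¹ is the base-SI form of the volt.

V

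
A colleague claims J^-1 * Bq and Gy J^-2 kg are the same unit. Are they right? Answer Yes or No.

No

Left side:
  J = kg·m²·s⁻².
  So J⁻¹ = kg⁻¹·m⁻²·s².
  Bq = s⁻¹.
  Combining: J⁻¹·Bq = (kg⁻¹·m⁻²·s²) · s⁻¹ = kg⁻¹·m⁻²·s.
Right side:
  Gy = m²·s⁻².
  J = kg·m²·s⁻².
  So J⁻² = kg⁻²·m⁻⁴·s⁴.
  Combining: Gy·J⁻²·kg = (m²·s⁻²) · (kg⁻²·m⁻⁴·s⁴) · kg = kg⁻¹·m⁻²·s².
Left is kg⁻¹·m⁻²·s; right is kg⁻¹·m⁻²·s² — different.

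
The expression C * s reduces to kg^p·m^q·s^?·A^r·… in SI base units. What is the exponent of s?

C = s·A.
Combining: C·s = (s·A) · s = s²·A.
The exponent of s is 2.

2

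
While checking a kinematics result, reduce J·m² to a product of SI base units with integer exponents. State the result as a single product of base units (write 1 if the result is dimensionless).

kg·m⁴·s⁻²

J = N·m (work = force × distance),
    = kg·m²·s⁻².
Combining: J·m² = (kg·m²·s⁻²) · m² = kg·m⁴·s⁻².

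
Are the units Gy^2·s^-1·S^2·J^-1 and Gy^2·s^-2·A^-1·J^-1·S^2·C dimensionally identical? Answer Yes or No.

Left side:
  Gy = m²·s⁻².
  So Gy² = m⁴·s⁻⁴.
  S = kg⁻¹·m⁻²·s³·A².
  So S² = kg⁻²·m⁻⁴·s⁶·A⁴.
  J = kg·m²·s⁻².
  So J⁻¹ = kg⁻¹·m⁻²·s².
  Combining: Gy²·s⁻¹·S²·J⁻¹ = (m⁴·s⁻⁴) · s⁻¹ · (kg⁻²·m⁻⁴·s⁶·A⁴) · (kg⁻¹·m⁻²·s²) = kg⁻³·m⁻²·s³·A⁴.
Right side:
  Gy = m²·s⁻².
  So Gy² = m⁴·s⁻⁴.
  J = kg·m²·s⁻².
  So J⁻¹ = kg⁻¹·m⁻²·s².
  S = kg⁻¹·m⁻²·s³·A².
  So S² = kg⁻²·m⁻⁴·s⁶·A⁴.
  C = s·A.
  Combining: Gy²·s⁻²·A⁻¹·J⁻¹·S²·C = (m⁴·s⁻⁴) · s⁻² · A⁻¹ · (kg⁻¹·m⁻²·s²) · (kg⁻²·m⁻⁴·s⁶·A⁴) · (s·A) = kg⁻³·m⁻²·s³·A⁴.
Both reduce to kg⁻³·m⁻²·s³·A⁴.

Yes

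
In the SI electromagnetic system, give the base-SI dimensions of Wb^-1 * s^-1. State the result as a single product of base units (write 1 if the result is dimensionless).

Wb = kg·m²·s⁻²·A⁻¹.
So Wb⁻¹ = kg⁻¹·m⁻²·s²·A.
Combining: Wb⁻¹·s⁻¹ = (kg⁻¹·m⁻²·s²·A) · s⁻¹ = kg⁻¹·m⁻²·s·A.

kg⁻¹·m⁻²·s·A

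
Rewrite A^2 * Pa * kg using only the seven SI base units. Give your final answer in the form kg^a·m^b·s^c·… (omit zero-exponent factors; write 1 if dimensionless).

kg²·m⁻¹·s⁻²·A²

Pa = kg·m⁻¹·s⁻².
Combining: A²·Pa·kg = A² · (kg·m⁻¹·s⁻²) · kg = kg²·m⁻¹·s⁻²·A².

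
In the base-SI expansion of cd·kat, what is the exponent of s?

-1

kat = mol/s = s⁻¹·mol (catalytic activity).
Combining: cd·kat = cd · (s⁻¹·mol) = s⁻¹·mol·cd.
The exponent of s is -1.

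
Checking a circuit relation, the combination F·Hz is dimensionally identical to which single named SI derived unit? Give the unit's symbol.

S

F = C/V (capacitance = charge per voltage),
    = A·s/(kg·m²·s⁻³·A⁻¹) (substituting C and V),
    = kg⁻¹·m⁻²·s⁴·A².
Hz = 1/s = s⁻¹ (frequency is cycles per second).
Combining: F·Hz = (kg⁻¹·m⁻²·s⁴·A²) · s⁻¹ = kg⁻¹·m⁻²·s³·A².
kg⁻¹·m⁻²·s³·A² is the base-SI form of the siemens.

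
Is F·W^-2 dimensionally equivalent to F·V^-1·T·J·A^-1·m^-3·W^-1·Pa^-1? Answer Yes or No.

No

Left side:
  F = C/V (capacitance = charge per voltage),
      = A·s/(kg·m²·s⁻³·A⁻¹) (substituting C and V),
      = kg⁻¹·m⁻²·s⁴·A².
  W = J/s (power = energy per time),
      = kg·m²·s⁻³.
  So W⁻² = kg⁻²·m⁻⁴·s⁶.
  Combining: F·W⁻² = (kg⁻¹·m⁻²·s⁴·A²) · (kg⁻²·m⁻⁴·s⁶) = kg⁻³·m⁻⁶·s¹⁰·A².
Right side:
  F = C/V (capacitance = charge per voltage),
      = A·s/(kg·m²·s⁻³·A⁻¹) (substituting C and V),
      = kg⁻¹·m⁻²·s⁴·A².
  V = W/A (potential = power per current),
      = kg·m²·s⁻³·A⁻¹.
  So V⁻¹ = kg⁻¹·m⁻²·s³·A.
  T = Wb/m² (flux density = flux per area),
      = kg·s⁻²·A⁻¹.
  J = N·m (work = force × distance),
      = kg·m²·s⁻².
  W = J/s (power = energy per time),
      = kg·m²·s⁻³.
  So W⁻¹ = kg⁻¹·m⁻²·s³.
  Pa = N/m² (pressure = force per area),
      = kg·m⁻¹·s⁻².
  So Pa⁻¹ = kg⁻¹·m·s².
  Combining: F·V⁻¹·T·J·A⁻¹·m⁻³·W⁻¹·Pa⁻¹ = (kg⁻¹·m⁻²·s⁴·A²) · (kg⁻¹·m⁻²·s³·A) · (kg·s⁻²·A⁻¹) · (kg·m²·s⁻²) · A⁻¹ · m⁻³ · (kg⁻¹·m⁻²·s³) · (kg⁻¹·m·s²) = kg⁻²·m⁻⁶·s⁸·A.
Left is kg⁻³·m⁻⁶·s¹⁰·A²; right is kg⁻²·m⁻⁶·s⁸·A — different.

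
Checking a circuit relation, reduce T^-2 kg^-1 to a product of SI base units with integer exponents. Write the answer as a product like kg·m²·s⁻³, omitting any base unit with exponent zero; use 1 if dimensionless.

kg⁻³·s⁴·A²

T = Wb/m² (flux density = flux per area),
    = kg·s⁻²·A⁻¹.
So T⁻² = kg⁻²·s⁴·A².
Combining: T⁻²·kg⁻¹ = (kg⁻²·s⁴·A²) · kg⁻¹ = kg⁻³·s⁴·A².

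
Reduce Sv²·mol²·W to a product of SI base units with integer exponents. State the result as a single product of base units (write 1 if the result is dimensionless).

Sv = J/kg (equivalent dose = energy per mass),
    = m²·s⁻².
So Sv² = m⁴·s⁻⁴.
W = J/s (power = energy per time),
    = kg·m²·s⁻³.
Combining: Sv²·mol²·W = (m⁴·s⁻⁴) · mol² · (kg·m²·s⁻³) = kg·m⁶·s⁻⁷·mol².

kg·m⁶·s⁻⁷·mol²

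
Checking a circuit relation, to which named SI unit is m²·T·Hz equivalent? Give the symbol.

V

T = Wb/m² (flux density = flux per area),
    = kg·s⁻²·A⁻¹.
Hz = 1/s = s⁻¹ (frequency is cycles per second).
Combining: m²·T·Hz = m² · (kg·s⁻²·A⁻¹) · s⁻¹ = kg·m²·s⁻³·A⁻¹.
kg·m²·s⁻³·A⁻¹ is the base-SI form of the volt.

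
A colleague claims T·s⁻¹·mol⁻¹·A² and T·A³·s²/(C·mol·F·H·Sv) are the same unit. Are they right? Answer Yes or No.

No

Left side:
  T = kg·s⁻²·A⁻¹.
  Combining: T·s⁻¹·mol⁻¹·A² = (kg·s⁻²·A⁻¹) · s⁻¹ · mol⁻¹ · A² = kg·s⁻³·A·mol⁻¹.
Right side:
  C = A·s = s·A (charge = current × time).
  So C⁻¹ = s⁻¹·A⁻¹.
  F = C/V (capacitance = charge per voltage),
      = A·s/(kg·m²·s⁻³·A⁻¹) (substituting C and V),
      = kg⁻¹·m⁻²·s⁴·A².
  So F⁻¹ = kg·m²·s⁻⁴·A⁻².
  H = Wb/A (inductance = flux per current),
      = kg·m²·s⁻²·A⁻².
  So H⁻¹ = kg⁻¹·m⁻²·s²·A².
  Sv = J/kg (equivalent dose = energy per mass),
      = m²·s⁻².
  So Sv⁻¹ = m⁻²·s².
  T = Wb/m² (flux density = flux per area),
      = kg·s⁻²·A⁻¹.
  Combining: C⁻¹·mol⁻¹·F⁻¹·H⁻¹·Sv⁻¹·T·A³·s² = (s⁻¹·A⁻¹) · mol⁻¹ · (kg·m²·s⁻⁴·A⁻²) · (kg⁻¹·m⁻²·s²·A²) · (m⁻²·s²) · (kg·s⁻²·A⁻¹) · A³ · s² = kg·m⁻²·s⁻¹·A·mol⁻¹.
Left is kg·s⁻³·A·mol⁻¹; right is kg·m⁻²·s⁻¹·A·mol⁻¹ — different.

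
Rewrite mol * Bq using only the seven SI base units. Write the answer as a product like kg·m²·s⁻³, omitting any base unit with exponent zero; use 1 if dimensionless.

s⁻¹·mol

Bq = 1/s = s⁻¹ (activity is decays per second).
Combining: mol·Bq = mol · s⁻¹ = s⁻¹·mol.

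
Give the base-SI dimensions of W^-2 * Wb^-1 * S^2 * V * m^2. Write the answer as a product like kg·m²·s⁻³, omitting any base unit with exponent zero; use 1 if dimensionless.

kg⁻⁴·m⁻⁶·s¹¹·A⁴

W = kg·m²·s⁻³.
So W⁻² = kg⁻²·m⁻⁴·s⁶.
Wb = kg·m²·s⁻²·A⁻¹.
So Wb⁻¹ = kg⁻¹·m⁻²·s²·A.
S = kg⁻¹·m⁻²·s³·A².
So S² = kg⁻²·m⁻⁴·s⁶·A⁴.
V = kg·m²·s⁻³·A⁻¹.
Combining: W⁻²·Wb⁻¹·S²·V·m² = (kg⁻²·m⁻⁴·s⁶) · (kg⁻¹·m⁻²·s²·A) · (kg⁻²·m⁻⁴·s⁶·A⁴) · (kg·m²·s⁻³·A⁻¹) · m² = kg⁻⁴·m⁻⁶·s¹¹·A⁴.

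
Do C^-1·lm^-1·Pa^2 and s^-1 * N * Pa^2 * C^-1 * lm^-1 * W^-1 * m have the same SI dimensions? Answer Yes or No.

Left side:
  C = s·A.
  So C⁻¹ = s⁻¹·A⁻¹.
  lm = cd.
  So lm⁻¹ = cd⁻¹.
  Pa = kg·m⁻¹·s⁻².
  So Pa² = kg²·m⁻²·s⁻⁴.
  Combining: C⁻¹·lm⁻¹·Pa² = (s⁻¹·A⁻¹) · cd⁻¹ · (kg²·m⁻²·s⁻⁴) = kg²·m⁻²·s⁻⁵·A⁻¹·cd⁻¹.
Right side:
  N = kg·m/s² = kg·m·s⁻² (force = mass × acceleration).
  Pa = N/m² (pressure = force per area),
      = kg·m⁻¹·s⁻².
  So Pa² = kg²·m⁻²·s⁻⁴.
  C = A·s = s·A (charge = current × time).
  So C⁻¹ = s⁻¹·A⁻¹.
  lm = cd·sr = cd (luminous flux; sr is dimensionless).
  So lm⁻¹ = cd⁻¹.
  W = J/s (power = energy per time),
      = kg·m²·s⁻³.
  So W⁻¹ = kg⁻¹·m⁻²·s³.
  Combining: s⁻¹·N·Pa²·C⁻¹·lm⁻¹·W⁻¹·m = s⁻¹ · (kg·m·s⁻²) · (kg²·m⁻²·s⁻⁴) · (s⁻¹·A⁻¹) · cd⁻¹ · (kg⁻¹·m⁻²·s³) · m = kg²·m⁻²·s⁻⁵·A⁻¹·cd⁻¹.
Both reduce to kg²·m⁻²·s⁻⁵·A⁻¹·cd⁻¹.

Yes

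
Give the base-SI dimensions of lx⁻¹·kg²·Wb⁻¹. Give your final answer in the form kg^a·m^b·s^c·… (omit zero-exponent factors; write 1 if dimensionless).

lx = m⁻²·cd.
So lx⁻¹ = m²·cd⁻¹.
Wb = kg·m²·s⁻²·A⁻¹.
So Wb⁻¹ = kg⁻¹·m⁻²·s²·A.
Combining: lx⁻¹·kg²·Wb⁻¹ = (m²·cd⁻¹) · kg² · (kg⁻¹·m⁻²·s²·A) = kg·s²·A·cd⁻¹.

kg·s²·A·cd⁻¹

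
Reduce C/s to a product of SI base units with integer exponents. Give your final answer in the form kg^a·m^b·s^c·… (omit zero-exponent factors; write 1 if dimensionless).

A

C = s·A.
Combining: s⁻¹·C = s⁻¹ · (s·A) = A.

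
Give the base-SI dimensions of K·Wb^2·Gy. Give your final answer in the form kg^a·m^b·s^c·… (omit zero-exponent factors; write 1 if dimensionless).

Wb = V·s (flux: a volt is a weber per second),
    = kg·m²·s⁻²·A⁻¹.
So Wb² = kg²·m⁴·s⁻⁴·A⁻².
Gy = J/kg (absorbed dose = energy per mass),
    = m²·s⁻².
Combining: K·Wb²·Gy = K · (kg²·m⁴·s⁻⁴·A⁻²) · (m²·s⁻²) = kg²·m⁶·s⁻⁶·A⁻²·K.

kg²·m⁶·s⁻⁶·A⁻²·K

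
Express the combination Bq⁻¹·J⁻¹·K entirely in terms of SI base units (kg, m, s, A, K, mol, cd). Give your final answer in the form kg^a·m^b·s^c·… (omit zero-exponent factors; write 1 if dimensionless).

Bq = s⁻¹.
So Bq⁻¹ = s.
J = kg·m²·s⁻².
So J⁻¹ = kg⁻¹·m⁻²·s².
Combining: Bq⁻¹·J⁻¹·K = s · (kg⁻¹·m⁻²·s²) · K = kg⁻¹·m⁻²·s³·K.

kg⁻¹·m⁻²·s³·K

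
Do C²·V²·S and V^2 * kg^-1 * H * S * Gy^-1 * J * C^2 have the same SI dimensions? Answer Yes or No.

No

Left side:
  C = s·A.
  So C² = s²·A².
  V = kg·m²·s⁻³·A⁻¹.
  So V² = kg²·m⁴·s⁻⁶·A⁻².
  S = kg⁻¹·m⁻²·s³·A².
  Combining: C²·V²·S = (s²·A²) · (kg²·m⁴·s⁻⁶·A⁻²) · (kg⁻¹·m⁻²·s³·A²) = kg·m²·s⁻¹·A².
Right side:
  V = W/A (potential = power per current),
      = kg·m²·s⁻³·A⁻¹.
  So V² = kg²·m⁴·s⁻⁶·A⁻².
  H = Wb/A (inductance = flux per current),
      = kg·m²·s⁻²·A⁻².
  S = 1/Ω (conductance is reciprocal resistance),
      = kg⁻¹·m⁻²·s³·A².
  Gy = J/kg (absorbed dose = energy per mass),
      = m²·s⁻².
  So Gy⁻¹ = m⁻²·s².
  J = N·m (work = force × distance),
      = kg·m²·s⁻².
  C = A·s = s·A (charge = current × time).
  So C² = s²·A².
  Combining: V²·kg⁻¹·H·S·Gy⁻¹·J·C² = (kg²·m⁴·s⁻⁶·A⁻²) · kg⁻¹ · (kg·m²·s⁻²·A⁻²) · (kg⁻¹·m⁻²·s³·A²) · (m⁻²·s²) · (kg·m²·s⁻²) · (s²·A²) = kg²·m⁴·s⁻³.
Left is kg·m²·s⁻¹·A²; right is kg²·m⁴·s⁻³ — different.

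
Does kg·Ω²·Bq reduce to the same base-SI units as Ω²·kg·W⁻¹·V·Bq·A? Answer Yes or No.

Yes

Left side:
  Ω = kg·m²·s⁻³·A⁻².
  So Ω² = kg²·m⁴·s⁻⁶·A⁻⁴.
  Bq = s⁻¹.
  Combining: kg·Ω²·Bq = kg · (kg²·m⁴·s⁻⁶·A⁻⁴) · s⁻¹ = kg³·m⁴·s⁻⁷·A⁻⁴.
Right side:
  Ω = V/A (resistance = voltage per current),
      = kg·m²·s⁻³·A⁻².
  So Ω² = kg²·m⁴·s⁻⁶·A⁻⁴.
  W = J/s (power = energy per time),
      = kg·m²·s⁻³.
  So W⁻¹ = kg⁻¹·m⁻²·s³.
  V = W/A (potential = power per current),
      = kg·m²·s⁻³·A⁻¹.
  Bq = 1/s = s⁻¹ (activity is decays per second).
  Combining: Ω²·kg·W⁻¹·V·Bq·A = (kg²·m⁴·s⁻⁶·A⁻⁴) · kg · (kg⁻¹·m⁻²·s³) · (kg·m²·s⁻³·A⁻¹) · s⁻¹ · A = kg³·m⁴·s⁻⁷·A⁻⁴.
Both reduce to kg³·m⁴·s⁻⁷·A⁻⁴.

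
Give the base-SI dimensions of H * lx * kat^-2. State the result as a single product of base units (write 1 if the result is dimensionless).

H = Wb/A (inductance = flux per current),
    = kg·m²·s⁻²·A⁻².
lx = lm/m² (illuminance = luminous flux per area),
    = m⁻²·cd.
kat = mol/s = s⁻¹·mol (catalytic activity).
So kat⁻² = s²·mol⁻².
Combining: H·lx·kat⁻² = (kg·m²·s⁻²·A⁻²) · (m⁻²·cd) · (s²·mol⁻²) = kg·A⁻²·mol⁻²·cd.

kg·A⁻²·mol⁻²·cd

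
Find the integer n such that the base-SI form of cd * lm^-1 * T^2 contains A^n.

-2

lm = cd.
So lm⁻¹ = cd⁻¹.
T = kg·s⁻²·A⁻¹.
So T² = kg²·s⁻⁴·A⁻².
Combining: cd·lm⁻¹·T² = cd · cd⁻¹ · (kg²·s⁻⁴·A⁻²) = kg²·s⁻⁴·A⁻².
The exponent of A is -2.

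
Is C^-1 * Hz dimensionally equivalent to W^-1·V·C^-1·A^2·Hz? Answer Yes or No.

Left side:
  C = s·A.
  So C⁻¹ = s⁻¹·A⁻¹.
  Hz = s⁻¹.
  Combining: C⁻¹·Hz = (s⁻¹·A⁻¹) · s⁻¹ = s⁻²·A⁻¹.
Right side:
  W = J/s (power = energy per time),
      = kg·m²·s⁻³.
  So W⁻¹ = kg⁻¹·m⁻²·s³.
  V = W/A (potential = power per current),
      = kg·m²·s⁻³·A⁻¹.
  C = A·s = s·A (charge = current × time).
  So C⁻¹ = s⁻¹·A⁻¹.
  Hz = 1/s = s⁻¹ (frequency is cycles per second).
  Combining: W⁻¹·V·C⁻¹·A²·Hz = (kg⁻¹·m⁻²·s³) · (kg·m²·s⁻³·A⁻¹) · (s⁻¹·A⁻¹) · A² · s⁻¹ = s⁻².
Left is s⁻²·A⁻¹; right is s⁻² — different.

No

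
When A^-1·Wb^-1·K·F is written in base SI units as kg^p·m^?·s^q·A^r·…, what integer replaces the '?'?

-4

Wb = V·s (flux: a volt is a weber per second),
    = kg·m²·s⁻²·A⁻¹.
So Wb⁻¹ = kg⁻¹·m⁻²·s²·A.
F = C/V (capacitance = charge per voltage),
    = A·s/(kg·m²·s⁻³·A⁻¹) (substituting C and V),
    = kg⁻¹·m⁻²·s⁴·A².
Combining: A⁻¹·Wb⁻¹·K·F = A⁻¹ · (kg⁻¹·m⁻²·s²·A) · K · (kg⁻¹·m⁻²·s⁴·A²) = kg⁻²·m⁻⁴·s⁶·A²·K.
The exponent of m is -4.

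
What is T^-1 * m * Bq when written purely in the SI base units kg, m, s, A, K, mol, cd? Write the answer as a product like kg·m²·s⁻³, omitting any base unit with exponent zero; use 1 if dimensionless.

kg⁻¹·m·s·A

T = Wb/m² (flux density = flux per area),
    = kg·s⁻²·A⁻¹.
So T⁻¹ = kg⁻¹·s²·A.
Bq = 1/s = s⁻¹ (activity is decays per second).
Combining: T⁻¹·m·Bq = (kg⁻¹·s²·A) · m · s⁻¹ = kg⁻¹·m·s·A.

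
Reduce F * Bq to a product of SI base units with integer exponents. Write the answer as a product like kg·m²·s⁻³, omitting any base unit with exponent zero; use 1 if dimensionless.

F = C/V (capacitance = charge per voltage),
    = A·s/(kg·m²·s⁻³·A⁻¹) (substituting C and V),
    = kg⁻¹·m⁻²·s⁴·A².
Bq = 1/s = s⁻¹ (activity is decays per second).
Combining: F·Bq = (kg⁻¹·m⁻²·s⁴·A²) · s⁻¹ = kg⁻¹·m⁻²·s³·A².

kg⁻¹·m⁻²·s³·A²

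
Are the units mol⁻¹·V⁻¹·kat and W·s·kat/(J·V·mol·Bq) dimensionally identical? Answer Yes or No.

No

Left side:
  V = kg·m²·s⁻³·A⁻¹.
  So V⁻¹ = kg⁻¹·m⁻²·s³·A.
  kat = s⁻¹·mol.
  Combining: mol⁻¹·V⁻¹·kat = mol⁻¹ · (kg⁻¹·m⁻²·s³·A) · (s⁻¹·mol) = kg⁻¹·m⁻²·s²·A.
Right side:
  W = J/s (power = energy per time),
      = kg·m²·s⁻³.
  J = N·m (work = force × distance),
      = kg·m²·s⁻².
  So J⁻¹ = kg⁻¹·m⁻²·s².
  V = W/A (potential = power per current),
      = kg·m²·s⁻³·A⁻¹.
  So V⁻¹ = kg⁻¹·m⁻²·s³·A.
  kat = mol/s = s⁻¹·mol (catalytic activity).
  Bq = 1/s = s⁻¹ (activity is decays per second).
  So Bq⁻¹ = s.
  Combining: W·J⁻¹·V⁻¹·s·kat·mol⁻¹·Bq⁻¹ = (kg·m²·s⁻³) · (kg⁻¹·m⁻²·s²) · (kg⁻¹·m⁻²·s³·A) · s · (s⁻¹·mol) · mol⁻¹ · s = kg⁻¹·m⁻²·s³·A.
Left is kg⁻¹·m⁻²·s²·A; right is kg⁻¹·m⁻²·s³·A — different.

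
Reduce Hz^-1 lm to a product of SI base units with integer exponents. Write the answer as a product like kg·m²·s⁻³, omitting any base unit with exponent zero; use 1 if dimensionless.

Hz = 1/s = s⁻¹ (frequency is cycles per second).
So Hz⁻¹ = s.
lm = cd·sr = cd (luminous flux; sr is dimensionless).
Combining: Hz⁻¹·lm = s · cd = s·cd.

s·cd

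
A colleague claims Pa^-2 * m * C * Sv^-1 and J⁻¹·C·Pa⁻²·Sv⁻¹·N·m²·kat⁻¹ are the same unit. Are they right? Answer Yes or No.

Left side:
  Pa = kg·m⁻¹·s⁻².
  So Pa⁻² = kg⁻²·m²·s⁴.
  C = s·A.
  Sv = m²·s⁻².
  So Sv⁻¹ = m⁻²·s².
  Combining: Pa⁻²·m·C·Sv⁻¹ = (kg⁻²·m²·s⁴) · m · (s·A) · (m⁻²·s²) = kg⁻²·m·s⁷·A.
Right side:
  J = kg·m²·s⁻².
  So J⁻¹ = kg⁻¹·m⁻²·s².
  C = s·A.
  Pa = kg·m⁻¹·s⁻².
  So Pa⁻² = kg⁻²·m²·s⁴.
  Sv = m²·s⁻².
  So Sv⁻¹ = m⁻²·s².
  N = kg·m·s⁻².
  kat = s⁻¹·mol.
  So kat⁻¹ = s·mol⁻¹.
  Combining: J⁻¹·C·Pa⁻²·Sv⁻¹·N·m²·kat⁻¹ = (kg⁻¹·m⁻²·s²) · (s·A) · (kg⁻²·m²·s⁴) · (m⁻²·s²) · (kg·m·s⁻²) · m² · (s·mol⁻¹) = kg⁻²·m·s⁸·A·mol⁻¹.
Left is kg⁻²·m·s⁷·A; right is kg⁻²·m·s⁸·A·mol⁻¹ — different.

No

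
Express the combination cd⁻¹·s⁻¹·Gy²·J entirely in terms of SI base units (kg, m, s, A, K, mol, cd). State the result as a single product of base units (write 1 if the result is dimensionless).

kg·m⁶·s⁻⁷·cd⁻¹

Gy = J/kg (absorbed dose = energy per mass),
    = m²·s⁻².
So Gy² = m⁴·s⁻⁴.
J = N·m (work = force × distance),
    = kg·m²·s⁻².
Combining: cd⁻¹·s⁻¹·Gy²·J = cd⁻¹ · s⁻¹ · (m⁴·s⁻⁴) · (kg·m²·s⁻²) = kg·m⁶·s⁻⁷·cd⁻¹.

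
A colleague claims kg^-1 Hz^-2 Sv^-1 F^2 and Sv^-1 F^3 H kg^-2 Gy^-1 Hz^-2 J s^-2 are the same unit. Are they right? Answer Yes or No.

Yes

Left side:
  Hz = 1/s = s⁻¹ (frequency is cycles per second).
  So Hz⁻² = s².
  Sv = J/kg (equivalent dose = energy per mass),
      = m²·s⁻².
  So Sv⁻¹ = m⁻²·s².
  F = C/V (capacitance = charge per voltage),
      = A·s/(kg·m²·s⁻³·A⁻¹) (substituting C and V),
      = kg⁻¹·m⁻²·s⁴·A².
  So F² = kg⁻²·m⁻⁴·s⁸·A⁴.
  Combining: kg⁻¹·Hz⁻²·Sv⁻¹·F² = kg⁻¹ · s² · (m⁻²·s²) · (kg⁻²·m⁻⁴·s⁸·A⁴) = kg⁻³·m⁻⁶·s¹²·A⁴.
Right side:
  Sv = J/kg (equivalent dose = energy per mass),
      = m²·s⁻².
  So Sv⁻¹ = m⁻²·s².
  F = C/V (capacitance = charge per voltage),
      = A·s/(kg·m²·s⁻³·A⁻¹) (substituting C and V),
      = kg⁻¹·m⁻²·s⁴·A².
  So F³ = kg⁻³·m⁻⁶·s¹²·A⁶.
  H = Wb/A (inductance = flux per current),
      = kg·m²·s⁻²·A⁻².
  Gy = J/kg (absorbed dose = energy per mass),
      = m²·s⁻².
  So Gy⁻¹ = m⁻²·s².
  Hz = 1/s = s⁻¹ (frequency is cycles per second).
  So Hz⁻² = s².
  J = N·m (work = force × distance),
      = kg·m²·s⁻².
  Combining: Sv⁻¹·F³·H·kg⁻²·Gy⁻¹·Hz⁻²·J·s⁻² = (m⁻²·s²) · (kg⁻³·m⁻⁶·s¹²·A⁶) · (kg·m²·s⁻²·A⁻²) · kg⁻² · (m⁻²·s²) · s² · (kg·m²·s⁻²) · s⁻² = kg⁻³·m⁻⁶·s¹²·A⁴.
Both reduce to kg⁻³·m⁻⁶·s¹²·A⁴.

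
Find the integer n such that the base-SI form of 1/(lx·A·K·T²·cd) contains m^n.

lx = lm/m² (illuminance = luminous flux per area),
    = m⁻²·cd.
So lx⁻¹ = m²·cd⁻¹.
T = Wb/m² (flux density = flux per area),
    = kg·s⁻²·A⁻¹.
So T⁻² = kg⁻²·s⁴·A².
Combining: lx⁻¹·A⁻¹·K⁻¹·T⁻²·cd⁻¹ = (m²·cd⁻¹) · A⁻¹ · K⁻¹ · (kg⁻²·s⁴·A²) · cd⁻¹ = kg⁻²·m²·s⁴·A·K⁻¹·cd⁻².
The exponent of m is 2.

2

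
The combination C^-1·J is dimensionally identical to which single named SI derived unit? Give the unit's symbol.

C = A·s = s·A (charge = current × time).
So C⁻¹ = s⁻¹·A⁻¹.
J = N·m (work = force × distance),
    = kg·m²·s⁻².
Combining: C⁻¹·J = (s⁻¹·A⁻¹) · (kg·m²·s⁻²) = kg·m²·s⁻³·A⁻¹.
kg·m²·s⁻³·A⁻¹ is the base-SI form of the volt.

V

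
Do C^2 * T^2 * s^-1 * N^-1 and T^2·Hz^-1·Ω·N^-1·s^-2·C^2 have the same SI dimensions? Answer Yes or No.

No

Left side:
  C = A·s = s·A (charge = current × time).
  So C² = s²·A².
  T = Wb/m² (flux density = flux per area),
      = kg·s⁻²·A⁻¹.
  So T² = kg²·s⁻⁴·A⁻².
  N = kg·m/s² = kg·m·s⁻² (force = mass × acceleration).
  So N⁻¹ = kg⁻¹·m⁻¹·s².
  Combining: C²·T²·s⁻¹·N⁻¹ = (s²·A²) · (kg²·s⁻⁴·A⁻²) · s⁻¹ · (kg⁻¹·m⁻¹·s²) = kg·m⁻¹·s⁻¹.
Right side:
  T = kg·s⁻²·A⁻¹.
  So T² = kg²·s⁻⁴·A⁻².
  Hz = s⁻¹.
  So Hz⁻¹ = s.
  Ω = kg·m²·s⁻³·A⁻².
  N = kg·m·s⁻².
  So N⁻¹ = kg⁻¹·m⁻¹·s².
  C = s·A.
  So C² = s²·A².
  Combining: T²·Hz⁻¹·Ω·N⁻¹·s⁻²·C² = (kg²·s⁻⁴·A⁻²) · s · (kg·m²·s⁻³·A⁻²) · (kg⁻¹·m⁻¹·s²) · s⁻² · (s²·A²) = kg²·m·s⁻⁴·A⁻².
Left is kg·m⁻¹·s⁻¹; right is kg²·m·s⁻⁴·A⁻² — different.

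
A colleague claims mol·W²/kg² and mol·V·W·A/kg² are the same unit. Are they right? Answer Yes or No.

Yes

Left side:
  W = J/s (power = energy per time),
      = kg·m²·s⁻³.
  So W² = kg²·m⁴·s⁻⁶.
  Combining: mol·W²·kg⁻² = mol · (kg²·m⁴·s⁻⁶) · kg⁻² = m⁴·s⁻⁶·mol.
Right side:
  V = kg·m²·s⁻³·A⁻¹.
  W = kg·m²·s⁻³.
  Combining: mol·kg⁻²·V·W·A = mol · kg⁻² · (kg·m²·s⁻³·A⁻¹) · (kg·m²·s⁻³) · A = m⁴·s⁻⁶·mol.
Both reduce to m⁴·s⁻⁶·mol.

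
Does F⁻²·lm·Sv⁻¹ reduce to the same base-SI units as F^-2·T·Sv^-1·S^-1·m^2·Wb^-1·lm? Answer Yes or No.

No

Left side:
  F = C/V (capacitance = charge per voltage),
      = A·s/(kg·m²·s⁻³·A⁻¹) (substituting C and V),
      = kg⁻¹·m⁻²·s⁴·A².
  So F⁻² = kg²·m⁴·s⁻⁸·A⁻⁴.
  lm = cd·sr = cd (luminous flux; sr is dimensionless).
  Sv = J/kg (equivalent dose = energy per mass),
      = m²·s⁻².
  So Sv⁻¹ = m⁻²·s².
  Combining: F⁻²·lm·Sv⁻¹ = (kg²·m⁴·s⁻⁸·A⁻⁴) · cd · (m⁻²·s²) = kg²·m²·s⁻⁶·A⁻⁴·cd.
Right side:
  F = C/V (capacitance = charge per voltage),
      = A·s/(kg·m²·s⁻³·A⁻¹) (substituting C and V),
      = kg⁻¹·m⁻²·s⁴·A².
  So F⁻² = kg²·m⁴·s⁻⁸·A⁻⁴.
  T = Wb/m² (flux density = flux per area),
      = kg·s⁻²·A⁻¹.
  Sv = J/kg (equivalent dose = energy per mass),
      = m²·s⁻².
  So Sv⁻¹ = m⁻²·s².
  S = 1/Ω (conductance is reciprocal resistance),
      = kg⁻¹·m⁻²·s³·A².
  So S⁻¹ = kg·m²·s⁻³·A⁻².
  Wb = V·s (flux: a volt is a weber per second),
      = kg·m²·s⁻²·A⁻¹.
  So Wb⁻¹ = kg⁻¹·m⁻²·s²·A.
  lm = cd·sr = cd (luminous flux; sr is dimensionless).
  Combining: F⁻²·T·Sv⁻¹·S⁻¹·m²·Wb⁻¹·lm = (kg²·m⁴·s⁻⁸·A⁻⁴) · (kg·s⁻²·A⁻¹) · (m⁻²·s²) · (kg·m²·s⁻³·A⁻²) · m² · (kg⁻¹·m⁻²·s²·A) · cd = kg³·m⁴·s⁻⁹·A⁻⁶·cd.
Left is kg²·m²·s⁻⁶·A⁻⁴·cd; right is kg³·m⁴·s⁻⁹·A⁻⁶·cd — different.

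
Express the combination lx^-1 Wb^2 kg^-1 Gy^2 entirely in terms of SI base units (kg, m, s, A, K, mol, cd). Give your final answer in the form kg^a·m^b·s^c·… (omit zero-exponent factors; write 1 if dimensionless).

lx = m⁻²·cd.
So lx⁻¹ = m²·cd⁻¹.
Wb = kg·m²·s⁻²·A⁻¹.
So Wb² = kg²·m⁴·s⁻⁴·A⁻².
Gy = m²·s⁻².
So Gy² = m⁴·s⁻⁴.
Combining: lx⁻¹·Wb²·kg⁻¹·Gy² = (m²·cd⁻¹) · (kg²·m⁴·s⁻⁴·A⁻²) · kg⁻¹ · (m⁴·s⁻⁴) = kg·m¹⁰·s⁻⁸·A⁻²·cd⁻¹.

kg·m¹⁰·s⁻⁸·A⁻²·cd⁻¹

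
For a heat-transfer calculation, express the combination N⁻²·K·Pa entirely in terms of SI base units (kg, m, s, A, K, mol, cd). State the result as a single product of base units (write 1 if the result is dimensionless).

kg⁻¹·m⁻³·s²·K

N = kg·m·s⁻².
So N⁻² = kg⁻²·m⁻²·s⁴.
Pa = kg·m⁻¹·s⁻².
Combining: N⁻²·K·Pa = (kg⁻²·m⁻²·s⁴) · K · (kg·m⁻¹·s⁻²) = kg⁻¹·m⁻³·s²·K.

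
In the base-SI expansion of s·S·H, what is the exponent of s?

S = kg⁻¹·m⁻²·s³·A².
H = kg·m²·s⁻²·A⁻².
Combining: s·S·H = s · (kg⁻¹·m⁻²·s³·A²) · (kg·m²·s⁻²·A⁻²) = s².
The exponent of s is 2.

2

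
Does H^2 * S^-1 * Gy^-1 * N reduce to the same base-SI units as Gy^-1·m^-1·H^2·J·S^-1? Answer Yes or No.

Left side:
  H = Wb/A (inductance = flux per current),
      = kg·m²·s⁻²·A⁻².
  So H² = kg²·m⁴·s⁻⁴·A⁻⁴.
  S = 1/Ω (conductance is reciprocal resistance),
      = kg⁻¹·m⁻²·s³·A².
  So S⁻¹ = kg·m²·s⁻³·A⁻².
  Gy = J/kg (absorbed dose = energy per mass),
      = m²·s⁻².
  So Gy⁻¹ = m⁻²·s².
  N = kg·m/s² = kg·m·s⁻² (force = mass × acceleration).
  Combining: H²·S⁻¹·Gy⁻¹·N = (kg²·m⁴·s⁻⁴·A⁻⁴) · (kg·m²·s⁻³·A⁻²) · (m⁻²·s²) · (kg·m·s⁻²) = kg⁴·m⁵·s⁻⁷·A⁻⁶.
Right side:
  Gy = J/kg (absorbed dose = energy per mass),
      = m²·s⁻².
  So Gy⁻¹ = m⁻²·s².
  H = Wb/A (inductance = flux per current),
      = kg·m²·s⁻²·A⁻².
  So H² = kg²·m⁴·s⁻⁴·A⁻⁴.
  J = N·m (work = force × distance),
      = kg·m²·s⁻².
  S = 1/Ω (conductance is reciprocal resistance),
      = kg⁻¹·m⁻²·s³·A².
  So S⁻¹ = kg·m²·s⁻³·A⁻².
  Combining: Gy⁻¹·m⁻¹·H²·J·S⁻¹ = (m⁻²·s²) · m⁻¹ · (kg²·m⁴·s⁻⁴·A⁻⁴) · (kg·m²·s⁻²) · (kg·m²·s⁻³·A⁻²) = kg⁴·m⁵·s⁻⁷·A⁻⁶.
Both reduce to kg⁴·m⁵·s⁻⁷·A⁻⁶.

Yes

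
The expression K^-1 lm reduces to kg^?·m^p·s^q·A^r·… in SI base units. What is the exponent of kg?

0

lm = cd·sr = cd (luminous flux; sr is dimensionless).
Combining: K⁻¹·lm = K⁻¹ · cd = K⁻¹·cd.
The exponent of kg is 0.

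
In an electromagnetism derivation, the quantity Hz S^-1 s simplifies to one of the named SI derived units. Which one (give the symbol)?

Hz = 1/s = s⁻¹ (frequency is cycles per second).
S = 1/Ω (conductance is reciprocal resistance),
    = kg⁻¹·m⁻²·s³·A².
So S⁻¹ = kg·m²·s⁻³·A⁻².
Combining: Hz·S⁻¹·s = s⁻¹ · (kg·m²·s⁻³·A⁻²) · s = kg·m²·s⁻³·A⁻².
kg·m²·s⁻³·A⁻² is the base-SI form of the ohm.

Ω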